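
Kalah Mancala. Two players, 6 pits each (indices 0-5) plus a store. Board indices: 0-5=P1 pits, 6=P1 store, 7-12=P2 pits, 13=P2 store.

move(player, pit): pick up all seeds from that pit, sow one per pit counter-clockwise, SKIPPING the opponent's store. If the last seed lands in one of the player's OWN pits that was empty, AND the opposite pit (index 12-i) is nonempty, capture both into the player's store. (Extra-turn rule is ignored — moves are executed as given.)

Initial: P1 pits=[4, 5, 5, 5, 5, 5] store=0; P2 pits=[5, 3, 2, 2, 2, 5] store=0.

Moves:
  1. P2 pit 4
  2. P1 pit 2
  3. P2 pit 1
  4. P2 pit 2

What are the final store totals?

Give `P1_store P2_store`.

Answer: 1 7

Derivation:
Move 1: P2 pit4 -> P1=[4,5,5,5,5,5](0) P2=[5,3,2,2,0,6](1)
Move 2: P1 pit2 -> P1=[4,5,0,6,6,6](1) P2=[6,3,2,2,0,6](1)
Move 3: P2 pit1 -> P1=[4,0,0,6,6,6](1) P2=[6,0,3,3,0,6](7)
Move 4: P2 pit2 -> P1=[4,0,0,6,6,6](1) P2=[6,0,0,4,1,7](7)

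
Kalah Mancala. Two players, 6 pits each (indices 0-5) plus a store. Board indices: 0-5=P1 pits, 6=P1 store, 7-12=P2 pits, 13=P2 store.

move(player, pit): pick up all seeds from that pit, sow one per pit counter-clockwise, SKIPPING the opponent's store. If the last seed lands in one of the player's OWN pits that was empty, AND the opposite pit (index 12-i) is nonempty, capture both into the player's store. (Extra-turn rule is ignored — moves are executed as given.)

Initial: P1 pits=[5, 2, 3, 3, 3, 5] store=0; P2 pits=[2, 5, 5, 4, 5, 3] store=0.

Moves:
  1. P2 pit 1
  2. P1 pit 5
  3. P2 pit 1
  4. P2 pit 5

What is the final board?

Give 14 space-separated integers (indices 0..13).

Move 1: P2 pit1 -> P1=[5,2,3,3,3,5](0) P2=[2,0,6,5,6,4](1)
Move 2: P1 pit5 -> P1=[5,2,3,3,3,0](1) P2=[3,1,7,6,6,4](1)
Move 3: P2 pit1 -> P1=[5,2,3,3,3,0](1) P2=[3,0,8,6,6,4](1)
Move 4: P2 pit5 -> P1=[6,3,4,3,3,0](1) P2=[3,0,8,6,6,0](2)

Answer: 6 3 4 3 3 0 1 3 0 8 6 6 0 2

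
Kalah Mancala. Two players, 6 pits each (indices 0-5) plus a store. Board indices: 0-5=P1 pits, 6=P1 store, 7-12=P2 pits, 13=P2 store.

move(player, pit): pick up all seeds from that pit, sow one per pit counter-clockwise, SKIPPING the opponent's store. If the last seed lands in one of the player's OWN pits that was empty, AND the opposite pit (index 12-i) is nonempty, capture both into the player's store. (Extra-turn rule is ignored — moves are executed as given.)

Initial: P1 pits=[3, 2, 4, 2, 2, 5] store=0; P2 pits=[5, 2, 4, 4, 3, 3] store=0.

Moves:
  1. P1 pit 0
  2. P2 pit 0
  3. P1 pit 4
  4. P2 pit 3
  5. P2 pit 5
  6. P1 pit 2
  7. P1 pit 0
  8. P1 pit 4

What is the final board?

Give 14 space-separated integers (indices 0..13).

Answer: 0 6 1 5 0 8 2 1 4 5 0 5 0 2

Derivation:
Move 1: P1 pit0 -> P1=[0,3,5,3,2,5](0) P2=[5,2,4,4,3,3](0)
Move 2: P2 pit0 -> P1=[0,3,5,3,2,5](0) P2=[0,3,5,5,4,4](0)
Move 3: P1 pit4 -> P1=[0,3,5,3,0,6](1) P2=[0,3,5,5,4,4](0)
Move 4: P2 pit3 -> P1=[1,4,5,3,0,6](1) P2=[0,3,5,0,5,5](1)
Move 5: P2 pit5 -> P1=[2,5,6,4,0,6](1) P2=[0,3,5,0,5,0](2)
Move 6: P1 pit2 -> P1=[2,5,0,5,1,7](2) P2=[1,4,5,0,5,0](2)
Move 7: P1 pit0 -> P1=[0,6,1,5,1,7](2) P2=[1,4,5,0,5,0](2)
Move 8: P1 pit4 -> P1=[0,6,1,5,0,8](2) P2=[1,4,5,0,5,0](2)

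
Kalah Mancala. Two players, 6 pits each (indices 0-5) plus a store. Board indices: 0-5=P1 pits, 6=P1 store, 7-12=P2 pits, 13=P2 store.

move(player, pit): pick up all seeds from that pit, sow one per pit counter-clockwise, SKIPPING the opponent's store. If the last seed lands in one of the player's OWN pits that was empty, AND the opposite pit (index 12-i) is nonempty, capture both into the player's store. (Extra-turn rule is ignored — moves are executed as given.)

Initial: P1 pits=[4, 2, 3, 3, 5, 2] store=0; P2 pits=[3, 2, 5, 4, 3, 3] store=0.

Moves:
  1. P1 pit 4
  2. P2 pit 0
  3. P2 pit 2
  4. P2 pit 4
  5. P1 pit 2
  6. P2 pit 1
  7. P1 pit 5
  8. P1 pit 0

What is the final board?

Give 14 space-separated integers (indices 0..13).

Answer: 0 5 1 5 2 1 4 2 1 2 7 1 6 2

Derivation:
Move 1: P1 pit4 -> P1=[4,2,3,3,0,3](1) P2=[4,3,6,4,3,3](0)
Move 2: P2 pit0 -> P1=[4,2,3,3,0,3](1) P2=[0,4,7,5,4,3](0)
Move 3: P2 pit2 -> P1=[5,3,4,3,0,3](1) P2=[0,4,0,6,5,4](1)
Move 4: P2 pit4 -> P1=[6,4,5,3,0,3](1) P2=[0,4,0,6,0,5](2)
Move 5: P1 pit2 -> P1=[6,4,0,4,1,4](2) P2=[1,4,0,6,0,5](2)
Move 6: P2 pit1 -> P1=[6,4,0,4,1,4](2) P2=[1,0,1,7,1,6](2)
Move 7: P1 pit5 -> P1=[6,4,0,4,1,0](3) P2=[2,1,2,7,1,6](2)
Move 8: P1 pit0 -> P1=[0,5,1,5,2,1](4) P2=[2,1,2,7,1,6](2)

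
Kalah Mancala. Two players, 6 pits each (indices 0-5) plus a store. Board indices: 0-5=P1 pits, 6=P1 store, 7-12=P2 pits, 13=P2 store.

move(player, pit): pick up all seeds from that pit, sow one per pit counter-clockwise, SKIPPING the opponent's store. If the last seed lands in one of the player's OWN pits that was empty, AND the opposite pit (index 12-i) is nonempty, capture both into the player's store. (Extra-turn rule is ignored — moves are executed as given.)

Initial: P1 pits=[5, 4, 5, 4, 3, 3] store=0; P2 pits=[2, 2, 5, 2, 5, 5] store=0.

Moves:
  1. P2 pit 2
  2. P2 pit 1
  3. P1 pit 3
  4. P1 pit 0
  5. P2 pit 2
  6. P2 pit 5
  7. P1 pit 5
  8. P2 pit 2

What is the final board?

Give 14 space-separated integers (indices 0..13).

Move 1: P2 pit2 -> P1=[6,4,5,4,3,3](0) P2=[2,2,0,3,6,6](1)
Move 2: P2 pit1 -> P1=[6,4,5,4,3,3](0) P2=[2,0,1,4,6,6](1)
Move 3: P1 pit3 -> P1=[6,4,5,0,4,4](1) P2=[3,0,1,4,6,6](1)
Move 4: P1 pit0 -> P1=[0,5,6,1,5,5](2) P2=[3,0,1,4,6,6](1)
Move 5: P2 pit2 -> P1=[0,5,6,1,5,5](2) P2=[3,0,0,5,6,6](1)
Move 6: P2 pit5 -> P1=[1,6,7,2,6,5](2) P2=[3,0,0,5,6,0](2)
Move 7: P1 pit5 -> P1=[1,6,7,2,6,0](3) P2=[4,1,1,6,6,0](2)
Move 8: P2 pit2 -> P1=[1,6,7,2,6,0](3) P2=[4,1,0,7,6,0](2)

Answer: 1 6 7 2 6 0 3 4 1 0 7 6 0 2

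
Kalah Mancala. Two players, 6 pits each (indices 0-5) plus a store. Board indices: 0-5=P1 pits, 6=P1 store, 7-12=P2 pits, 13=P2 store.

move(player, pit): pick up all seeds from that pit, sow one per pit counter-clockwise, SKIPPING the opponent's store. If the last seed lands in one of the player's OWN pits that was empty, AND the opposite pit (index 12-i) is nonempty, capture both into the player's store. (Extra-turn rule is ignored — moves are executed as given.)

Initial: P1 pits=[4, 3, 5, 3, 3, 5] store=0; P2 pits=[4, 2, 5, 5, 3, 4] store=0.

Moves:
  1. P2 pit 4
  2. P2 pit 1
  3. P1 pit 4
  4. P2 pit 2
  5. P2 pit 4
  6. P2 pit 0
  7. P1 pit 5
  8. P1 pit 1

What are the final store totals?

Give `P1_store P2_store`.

Answer: 4 2

Derivation:
Move 1: P2 pit4 -> P1=[5,3,5,3,3,5](0) P2=[4,2,5,5,0,5](1)
Move 2: P2 pit1 -> P1=[5,3,5,3,3,5](0) P2=[4,0,6,6,0,5](1)
Move 3: P1 pit4 -> P1=[5,3,5,3,0,6](1) P2=[5,0,6,6,0,5](1)
Move 4: P2 pit2 -> P1=[6,4,5,3,0,6](1) P2=[5,0,0,7,1,6](2)
Move 5: P2 pit4 -> P1=[6,4,5,3,0,6](1) P2=[5,0,0,7,0,7](2)
Move 6: P2 pit0 -> P1=[6,4,5,3,0,6](1) P2=[0,1,1,8,1,8](2)
Move 7: P1 pit5 -> P1=[6,4,5,3,0,0](2) P2=[1,2,2,9,2,8](2)
Move 8: P1 pit1 -> P1=[6,0,6,4,1,0](4) P2=[0,2,2,9,2,8](2)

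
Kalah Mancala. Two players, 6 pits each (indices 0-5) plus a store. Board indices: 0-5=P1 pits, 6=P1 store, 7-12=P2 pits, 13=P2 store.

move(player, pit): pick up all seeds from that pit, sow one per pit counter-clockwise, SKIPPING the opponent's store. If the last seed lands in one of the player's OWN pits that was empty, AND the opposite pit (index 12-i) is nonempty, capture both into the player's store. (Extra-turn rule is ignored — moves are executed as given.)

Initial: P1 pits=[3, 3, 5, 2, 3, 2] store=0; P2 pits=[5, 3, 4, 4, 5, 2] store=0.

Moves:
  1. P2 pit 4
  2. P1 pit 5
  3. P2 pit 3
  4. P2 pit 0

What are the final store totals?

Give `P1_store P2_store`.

Move 1: P2 pit4 -> P1=[4,4,6,2,3,2](0) P2=[5,3,4,4,0,3](1)
Move 2: P1 pit5 -> P1=[4,4,6,2,3,0](1) P2=[6,3,4,4,0,3](1)
Move 3: P2 pit3 -> P1=[5,4,6,2,3,0](1) P2=[6,3,4,0,1,4](2)
Move 4: P2 pit0 -> P1=[5,4,6,2,3,0](1) P2=[0,4,5,1,2,5](3)

Answer: 1 3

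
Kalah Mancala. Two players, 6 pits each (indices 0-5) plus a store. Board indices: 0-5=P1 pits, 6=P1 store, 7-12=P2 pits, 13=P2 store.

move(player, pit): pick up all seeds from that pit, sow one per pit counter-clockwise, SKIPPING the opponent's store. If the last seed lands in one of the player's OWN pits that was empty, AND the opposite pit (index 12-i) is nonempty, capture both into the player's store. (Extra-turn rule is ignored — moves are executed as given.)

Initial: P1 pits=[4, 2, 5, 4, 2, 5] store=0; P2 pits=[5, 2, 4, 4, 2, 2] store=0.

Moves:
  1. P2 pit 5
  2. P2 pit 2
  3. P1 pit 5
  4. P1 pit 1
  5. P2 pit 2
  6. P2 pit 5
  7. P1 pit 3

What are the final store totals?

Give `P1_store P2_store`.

Move 1: P2 pit5 -> P1=[5,2,5,4,2,5](0) P2=[5,2,4,4,2,0](1)
Move 2: P2 pit2 -> P1=[5,2,5,4,2,5](0) P2=[5,2,0,5,3,1](2)
Move 3: P1 pit5 -> P1=[5,2,5,4,2,0](1) P2=[6,3,1,6,3,1](2)
Move 4: P1 pit1 -> P1=[5,0,6,5,2,0](1) P2=[6,3,1,6,3,1](2)
Move 5: P2 pit2 -> P1=[5,0,6,5,2,0](1) P2=[6,3,0,7,3,1](2)
Move 6: P2 pit5 -> P1=[5,0,6,5,2,0](1) P2=[6,3,0,7,3,0](3)
Move 7: P1 pit3 -> P1=[5,0,6,0,3,1](2) P2=[7,4,0,7,3,0](3)

Answer: 2 3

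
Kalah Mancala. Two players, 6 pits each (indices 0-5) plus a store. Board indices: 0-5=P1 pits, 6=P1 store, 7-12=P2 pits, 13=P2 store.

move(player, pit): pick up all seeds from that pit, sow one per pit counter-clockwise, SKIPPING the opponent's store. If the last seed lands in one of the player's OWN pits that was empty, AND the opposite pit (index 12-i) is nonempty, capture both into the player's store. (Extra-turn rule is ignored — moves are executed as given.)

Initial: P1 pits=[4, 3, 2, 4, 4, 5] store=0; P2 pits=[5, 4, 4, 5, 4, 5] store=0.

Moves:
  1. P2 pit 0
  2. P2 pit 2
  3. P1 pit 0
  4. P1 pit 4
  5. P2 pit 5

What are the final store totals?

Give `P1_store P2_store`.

Answer: 1 2

Derivation:
Move 1: P2 pit0 -> P1=[4,3,2,4,4,5](0) P2=[0,5,5,6,5,6](0)
Move 2: P2 pit2 -> P1=[5,3,2,4,4,5](0) P2=[0,5,0,7,6,7](1)
Move 3: P1 pit0 -> P1=[0,4,3,5,5,6](0) P2=[0,5,0,7,6,7](1)
Move 4: P1 pit4 -> P1=[0,4,3,5,0,7](1) P2=[1,6,1,7,6,7](1)
Move 5: P2 pit5 -> P1=[1,5,4,6,1,8](1) P2=[1,6,1,7,6,0](2)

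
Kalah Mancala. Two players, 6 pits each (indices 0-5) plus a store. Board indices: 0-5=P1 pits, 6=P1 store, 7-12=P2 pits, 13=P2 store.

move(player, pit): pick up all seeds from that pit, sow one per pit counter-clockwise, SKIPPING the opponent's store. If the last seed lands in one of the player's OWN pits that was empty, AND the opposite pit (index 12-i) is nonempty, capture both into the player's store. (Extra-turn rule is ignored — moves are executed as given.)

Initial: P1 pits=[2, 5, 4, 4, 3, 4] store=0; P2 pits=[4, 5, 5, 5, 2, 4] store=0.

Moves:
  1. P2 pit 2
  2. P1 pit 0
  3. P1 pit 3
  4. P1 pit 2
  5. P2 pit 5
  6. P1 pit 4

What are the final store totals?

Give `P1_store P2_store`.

Move 1: P2 pit2 -> P1=[3,5,4,4,3,4](0) P2=[4,5,0,6,3,5](1)
Move 2: P1 pit0 -> P1=[0,6,5,5,3,4](0) P2=[4,5,0,6,3,5](1)
Move 3: P1 pit3 -> P1=[0,6,5,0,4,5](1) P2=[5,6,0,6,3,5](1)
Move 4: P1 pit2 -> P1=[0,6,0,1,5,6](2) P2=[6,6,0,6,3,5](1)
Move 5: P2 pit5 -> P1=[1,7,1,2,5,6](2) P2=[6,6,0,6,3,0](2)
Move 6: P1 pit4 -> P1=[1,7,1,2,0,7](3) P2=[7,7,1,6,3,0](2)

Answer: 3 2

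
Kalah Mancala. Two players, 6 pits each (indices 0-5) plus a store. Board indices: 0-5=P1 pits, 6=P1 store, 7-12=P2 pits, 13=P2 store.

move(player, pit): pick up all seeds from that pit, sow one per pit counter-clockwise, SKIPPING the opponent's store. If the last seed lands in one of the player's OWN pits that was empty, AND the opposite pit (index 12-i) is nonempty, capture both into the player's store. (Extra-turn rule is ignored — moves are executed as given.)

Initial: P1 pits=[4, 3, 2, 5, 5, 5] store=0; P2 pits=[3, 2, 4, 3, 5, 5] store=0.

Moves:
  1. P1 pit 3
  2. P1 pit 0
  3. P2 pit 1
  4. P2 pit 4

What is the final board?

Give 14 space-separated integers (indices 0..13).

Answer: 1 5 4 2 7 6 1 4 0 5 4 0 6 1

Derivation:
Move 1: P1 pit3 -> P1=[4,3,2,0,6,6](1) P2=[4,3,4,3,5,5](0)
Move 2: P1 pit0 -> P1=[0,4,3,1,7,6](1) P2=[4,3,4,3,5,5](0)
Move 3: P2 pit1 -> P1=[0,4,3,1,7,6](1) P2=[4,0,5,4,6,5](0)
Move 4: P2 pit4 -> P1=[1,5,4,2,7,6](1) P2=[4,0,5,4,0,6](1)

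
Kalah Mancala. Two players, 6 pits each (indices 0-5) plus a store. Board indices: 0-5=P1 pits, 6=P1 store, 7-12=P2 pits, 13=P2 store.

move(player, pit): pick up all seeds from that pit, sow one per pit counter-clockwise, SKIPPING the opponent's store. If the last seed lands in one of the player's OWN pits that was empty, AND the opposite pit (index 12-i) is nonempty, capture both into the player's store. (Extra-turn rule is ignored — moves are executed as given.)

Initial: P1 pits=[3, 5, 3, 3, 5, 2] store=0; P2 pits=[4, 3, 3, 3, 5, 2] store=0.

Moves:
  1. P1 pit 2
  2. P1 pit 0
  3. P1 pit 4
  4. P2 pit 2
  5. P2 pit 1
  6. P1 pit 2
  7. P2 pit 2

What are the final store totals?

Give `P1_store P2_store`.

Move 1: P1 pit2 -> P1=[3,5,0,4,6,3](0) P2=[4,3,3,3,5,2](0)
Move 2: P1 pit0 -> P1=[0,6,1,5,6,3](0) P2=[4,3,3,3,5,2](0)
Move 3: P1 pit4 -> P1=[0,6,1,5,0,4](1) P2=[5,4,4,4,5,2](0)
Move 4: P2 pit2 -> P1=[0,6,1,5,0,4](1) P2=[5,4,0,5,6,3](1)
Move 5: P2 pit1 -> P1=[0,6,1,5,0,4](1) P2=[5,0,1,6,7,4](1)
Move 6: P1 pit2 -> P1=[0,6,0,6,0,4](1) P2=[5,0,1,6,7,4](1)
Move 7: P2 pit2 -> P1=[0,6,0,6,0,4](1) P2=[5,0,0,7,7,4](1)

Answer: 1 1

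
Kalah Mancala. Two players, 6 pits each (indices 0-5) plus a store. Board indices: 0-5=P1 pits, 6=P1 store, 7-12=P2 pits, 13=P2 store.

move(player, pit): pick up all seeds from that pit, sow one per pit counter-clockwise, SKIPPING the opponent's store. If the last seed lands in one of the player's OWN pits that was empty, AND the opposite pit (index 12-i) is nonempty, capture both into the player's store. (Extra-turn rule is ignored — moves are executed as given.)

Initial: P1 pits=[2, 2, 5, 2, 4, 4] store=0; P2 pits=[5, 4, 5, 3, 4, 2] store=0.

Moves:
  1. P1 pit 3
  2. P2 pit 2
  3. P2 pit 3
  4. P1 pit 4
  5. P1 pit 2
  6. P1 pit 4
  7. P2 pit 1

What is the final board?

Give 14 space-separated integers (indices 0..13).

Answer: 4 2 0 1 0 8 2 7 0 2 1 7 5 3

Derivation:
Move 1: P1 pit3 -> P1=[2,2,5,0,5,5](0) P2=[5,4,5,3,4,2](0)
Move 2: P2 pit2 -> P1=[3,2,5,0,5,5](0) P2=[5,4,0,4,5,3](1)
Move 3: P2 pit3 -> P1=[4,2,5,0,5,5](0) P2=[5,4,0,0,6,4](2)
Move 4: P1 pit4 -> P1=[4,2,5,0,0,6](1) P2=[6,5,1,0,6,4](2)
Move 5: P1 pit2 -> P1=[4,2,0,1,1,7](2) P2=[7,5,1,0,6,4](2)
Move 6: P1 pit4 -> P1=[4,2,0,1,0,8](2) P2=[7,5,1,0,6,4](2)
Move 7: P2 pit1 -> P1=[4,2,0,1,0,8](2) P2=[7,0,2,1,7,5](3)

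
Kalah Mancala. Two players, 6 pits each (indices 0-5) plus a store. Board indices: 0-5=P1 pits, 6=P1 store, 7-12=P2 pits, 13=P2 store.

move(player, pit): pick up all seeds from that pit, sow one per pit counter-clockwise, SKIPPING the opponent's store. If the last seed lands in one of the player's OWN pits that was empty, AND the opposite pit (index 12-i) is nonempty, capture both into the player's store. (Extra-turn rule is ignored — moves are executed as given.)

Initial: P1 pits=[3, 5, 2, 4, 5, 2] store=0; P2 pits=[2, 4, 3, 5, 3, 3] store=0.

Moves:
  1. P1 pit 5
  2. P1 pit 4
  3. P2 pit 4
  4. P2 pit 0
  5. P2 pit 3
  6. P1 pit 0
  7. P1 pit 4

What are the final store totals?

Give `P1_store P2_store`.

Move 1: P1 pit5 -> P1=[3,5,2,4,5,0](1) P2=[3,4,3,5,3,3](0)
Move 2: P1 pit4 -> P1=[3,5,2,4,0,1](2) P2=[4,5,4,5,3,3](0)
Move 3: P2 pit4 -> P1=[4,5,2,4,0,1](2) P2=[4,5,4,5,0,4](1)
Move 4: P2 pit0 -> P1=[4,0,2,4,0,1](2) P2=[0,6,5,6,0,4](7)
Move 5: P2 pit3 -> P1=[5,1,3,4,0,1](2) P2=[0,6,5,0,1,5](8)
Move 6: P1 pit0 -> P1=[0,2,4,5,1,2](2) P2=[0,6,5,0,1,5](8)
Move 7: P1 pit4 -> P1=[0,2,4,5,0,3](2) P2=[0,6,5,0,1,5](8)

Answer: 2 8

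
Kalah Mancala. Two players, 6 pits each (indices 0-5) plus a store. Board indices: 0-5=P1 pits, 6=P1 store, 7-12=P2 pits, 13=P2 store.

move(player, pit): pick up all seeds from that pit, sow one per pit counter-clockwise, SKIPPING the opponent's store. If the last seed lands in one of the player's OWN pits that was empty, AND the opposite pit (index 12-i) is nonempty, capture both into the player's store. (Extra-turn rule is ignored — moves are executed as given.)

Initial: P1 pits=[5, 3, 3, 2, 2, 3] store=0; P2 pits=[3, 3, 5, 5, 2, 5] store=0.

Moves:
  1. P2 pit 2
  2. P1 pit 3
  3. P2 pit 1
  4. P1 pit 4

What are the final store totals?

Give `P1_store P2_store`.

Move 1: P2 pit2 -> P1=[6,3,3,2,2,3](0) P2=[3,3,0,6,3,6](1)
Move 2: P1 pit3 -> P1=[6,3,3,0,3,4](0) P2=[3,3,0,6,3,6](1)
Move 3: P2 pit1 -> P1=[6,3,3,0,3,4](0) P2=[3,0,1,7,4,6](1)
Move 4: P1 pit4 -> P1=[6,3,3,0,0,5](1) P2=[4,0,1,7,4,6](1)

Answer: 1 1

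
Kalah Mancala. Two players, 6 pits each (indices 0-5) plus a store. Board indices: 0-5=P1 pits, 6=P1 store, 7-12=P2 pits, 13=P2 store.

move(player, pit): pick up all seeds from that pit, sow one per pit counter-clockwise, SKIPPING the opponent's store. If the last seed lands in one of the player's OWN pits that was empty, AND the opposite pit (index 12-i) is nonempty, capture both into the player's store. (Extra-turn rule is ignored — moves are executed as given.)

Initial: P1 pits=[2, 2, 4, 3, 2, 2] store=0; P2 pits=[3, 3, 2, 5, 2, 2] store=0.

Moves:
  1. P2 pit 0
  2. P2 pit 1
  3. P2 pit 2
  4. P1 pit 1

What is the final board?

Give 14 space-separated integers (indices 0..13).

Answer: 2 0 5 4 2 2 0 0 0 0 8 4 4 1

Derivation:
Move 1: P2 pit0 -> P1=[2,2,4,3,2,2](0) P2=[0,4,3,6,2,2](0)
Move 2: P2 pit1 -> P1=[2,2,4,3,2,2](0) P2=[0,0,4,7,3,3](0)
Move 3: P2 pit2 -> P1=[2,2,4,3,2,2](0) P2=[0,0,0,8,4,4](1)
Move 4: P1 pit1 -> P1=[2,0,5,4,2,2](0) P2=[0,0,0,8,4,4](1)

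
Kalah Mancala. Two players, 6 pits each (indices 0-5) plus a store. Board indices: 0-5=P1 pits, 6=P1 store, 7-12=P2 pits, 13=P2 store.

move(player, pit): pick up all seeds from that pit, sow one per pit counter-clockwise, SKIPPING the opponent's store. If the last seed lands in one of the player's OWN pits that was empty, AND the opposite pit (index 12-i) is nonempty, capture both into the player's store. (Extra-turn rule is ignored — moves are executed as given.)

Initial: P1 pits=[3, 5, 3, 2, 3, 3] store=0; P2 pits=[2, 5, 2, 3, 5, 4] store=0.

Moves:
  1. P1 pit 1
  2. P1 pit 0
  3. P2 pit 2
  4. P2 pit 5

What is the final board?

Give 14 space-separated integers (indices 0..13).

Move 1: P1 pit1 -> P1=[3,0,4,3,4,4](1) P2=[2,5,2,3,5,4](0)
Move 2: P1 pit0 -> P1=[0,1,5,4,4,4](1) P2=[2,5,2,3,5,4](0)
Move 3: P2 pit2 -> P1=[0,1,5,4,4,4](1) P2=[2,5,0,4,6,4](0)
Move 4: P2 pit5 -> P1=[1,2,6,4,4,4](1) P2=[2,5,0,4,6,0](1)

Answer: 1 2 6 4 4 4 1 2 5 0 4 6 0 1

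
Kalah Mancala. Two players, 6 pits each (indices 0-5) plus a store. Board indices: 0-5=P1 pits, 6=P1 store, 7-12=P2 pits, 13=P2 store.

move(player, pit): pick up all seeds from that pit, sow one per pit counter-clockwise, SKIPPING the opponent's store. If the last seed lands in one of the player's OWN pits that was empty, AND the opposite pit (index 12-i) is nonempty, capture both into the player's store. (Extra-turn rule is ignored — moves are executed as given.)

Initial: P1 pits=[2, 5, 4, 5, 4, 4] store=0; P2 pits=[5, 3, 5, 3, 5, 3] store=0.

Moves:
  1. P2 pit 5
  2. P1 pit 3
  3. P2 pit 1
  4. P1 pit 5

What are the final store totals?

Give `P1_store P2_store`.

Answer: 2 5

Derivation:
Move 1: P2 pit5 -> P1=[3,6,4,5,4,4](0) P2=[5,3,5,3,5,0](1)
Move 2: P1 pit3 -> P1=[3,6,4,0,5,5](1) P2=[6,4,5,3,5,0](1)
Move 3: P2 pit1 -> P1=[0,6,4,0,5,5](1) P2=[6,0,6,4,6,0](5)
Move 4: P1 pit5 -> P1=[0,6,4,0,5,0](2) P2=[7,1,7,5,6,0](5)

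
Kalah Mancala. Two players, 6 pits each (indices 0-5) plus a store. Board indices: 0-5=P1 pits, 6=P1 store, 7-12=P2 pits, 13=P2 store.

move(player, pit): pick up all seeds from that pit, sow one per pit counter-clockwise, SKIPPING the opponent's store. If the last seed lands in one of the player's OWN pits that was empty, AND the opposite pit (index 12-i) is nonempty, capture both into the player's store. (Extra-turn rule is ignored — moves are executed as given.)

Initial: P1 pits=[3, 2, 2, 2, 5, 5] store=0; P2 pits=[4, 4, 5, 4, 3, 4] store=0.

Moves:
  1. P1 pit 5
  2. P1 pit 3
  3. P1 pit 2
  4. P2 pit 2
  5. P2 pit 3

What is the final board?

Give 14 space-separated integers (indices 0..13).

Answer: 5 4 1 1 7 0 7 0 5 0 0 5 6 2

Derivation:
Move 1: P1 pit5 -> P1=[3,2,2,2,5,0](1) P2=[5,5,6,5,3,4](0)
Move 2: P1 pit3 -> P1=[3,2,2,0,6,0](7) P2=[0,5,6,5,3,4](0)
Move 3: P1 pit2 -> P1=[3,2,0,1,7,0](7) P2=[0,5,6,5,3,4](0)
Move 4: P2 pit2 -> P1=[4,3,0,1,7,0](7) P2=[0,5,0,6,4,5](1)
Move 5: P2 pit3 -> P1=[5,4,1,1,7,0](7) P2=[0,5,0,0,5,6](2)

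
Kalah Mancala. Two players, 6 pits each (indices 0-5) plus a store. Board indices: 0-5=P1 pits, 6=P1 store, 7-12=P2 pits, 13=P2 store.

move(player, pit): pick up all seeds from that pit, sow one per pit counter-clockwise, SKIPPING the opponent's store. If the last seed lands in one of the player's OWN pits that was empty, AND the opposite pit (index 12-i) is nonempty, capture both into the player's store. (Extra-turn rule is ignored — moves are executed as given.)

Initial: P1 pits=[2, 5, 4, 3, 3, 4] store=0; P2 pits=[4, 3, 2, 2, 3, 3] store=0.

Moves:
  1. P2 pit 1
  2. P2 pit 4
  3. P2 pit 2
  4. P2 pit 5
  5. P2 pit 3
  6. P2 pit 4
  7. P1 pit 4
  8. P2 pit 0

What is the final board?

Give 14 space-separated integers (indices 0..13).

Answer: 5 7 5 4 0 5 1 0 1 1 1 1 3 4

Derivation:
Move 1: P2 pit1 -> P1=[2,5,4,3,3,4](0) P2=[4,0,3,3,4,3](0)
Move 2: P2 pit4 -> P1=[3,6,4,3,3,4](0) P2=[4,0,3,3,0,4](1)
Move 3: P2 pit2 -> P1=[3,6,4,3,3,4](0) P2=[4,0,0,4,1,5](1)
Move 4: P2 pit5 -> P1=[4,7,5,4,3,4](0) P2=[4,0,0,4,1,0](2)
Move 5: P2 pit3 -> P1=[5,7,5,4,3,4](0) P2=[4,0,0,0,2,1](3)
Move 6: P2 pit4 -> P1=[5,7,5,4,3,4](0) P2=[4,0,0,0,0,2](4)
Move 7: P1 pit4 -> P1=[5,7,5,4,0,5](1) P2=[5,0,0,0,0,2](4)
Move 8: P2 pit0 -> P1=[5,7,5,4,0,5](1) P2=[0,1,1,1,1,3](4)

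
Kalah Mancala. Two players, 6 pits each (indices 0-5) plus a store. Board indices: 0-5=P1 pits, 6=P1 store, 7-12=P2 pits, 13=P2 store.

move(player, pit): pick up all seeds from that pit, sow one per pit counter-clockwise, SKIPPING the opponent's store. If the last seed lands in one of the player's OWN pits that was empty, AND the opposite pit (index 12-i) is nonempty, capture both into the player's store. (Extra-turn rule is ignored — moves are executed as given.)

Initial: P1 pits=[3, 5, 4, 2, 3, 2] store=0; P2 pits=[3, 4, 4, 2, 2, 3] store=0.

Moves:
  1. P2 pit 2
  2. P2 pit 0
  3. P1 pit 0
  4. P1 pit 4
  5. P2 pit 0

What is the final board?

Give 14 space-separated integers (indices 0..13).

Answer: 0 6 5 3 0 3 1 0 6 1 4 3 4 1

Derivation:
Move 1: P2 pit2 -> P1=[3,5,4,2,3,2](0) P2=[3,4,0,3,3,4](1)
Move 2: P2 pit0 -> P1=[3,5,4,2,3,2](0) P2=[0,5,1,4,3,4](1)
Move 3: P1 pit0 -> P1=[0,6,5,3,3,2](0) P2=[0,5,1,4,3,4](1)
Move 4: P1 pit4 -> P1=[0,6,5,3,0,3](1) P2=[1,5,1,4,3,4](1)
Move 5: P2 pit0 -> P1=[0,6,5,3,0,3](1) P2=[0,6,1,4,3,4](1)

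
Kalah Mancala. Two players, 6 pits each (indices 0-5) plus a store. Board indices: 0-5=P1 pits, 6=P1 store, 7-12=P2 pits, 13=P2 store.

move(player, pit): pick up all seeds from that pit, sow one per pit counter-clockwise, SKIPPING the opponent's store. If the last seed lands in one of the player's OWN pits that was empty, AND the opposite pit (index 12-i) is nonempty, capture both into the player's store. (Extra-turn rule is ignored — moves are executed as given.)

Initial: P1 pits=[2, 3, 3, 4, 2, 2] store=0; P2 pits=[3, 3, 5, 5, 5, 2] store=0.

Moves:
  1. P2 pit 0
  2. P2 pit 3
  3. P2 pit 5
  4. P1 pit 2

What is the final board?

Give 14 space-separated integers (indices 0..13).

Answer: 4 5 0 5 3 3 1 0 4 6 0 6 0 2

Derivation:
Move 1: P2 pit0 -> P1=[2,3,3,4,2,2](0) P2=[0,4,6,6,5,2](0)
Move 2: P2 pit3 -> P1=[3,4,4,4,2,2](0) P2=[0,4,6,0,6,3](1)
Move 3: P2 pit5 -> P1=[4,5,4,4,2,2](0) P2=[0,4,6,0,6,0](2)
Move 4: P1 pit2 -> P1=[4,5,0,5,3,3](1) P2=[0,4,6,0,6,0](2)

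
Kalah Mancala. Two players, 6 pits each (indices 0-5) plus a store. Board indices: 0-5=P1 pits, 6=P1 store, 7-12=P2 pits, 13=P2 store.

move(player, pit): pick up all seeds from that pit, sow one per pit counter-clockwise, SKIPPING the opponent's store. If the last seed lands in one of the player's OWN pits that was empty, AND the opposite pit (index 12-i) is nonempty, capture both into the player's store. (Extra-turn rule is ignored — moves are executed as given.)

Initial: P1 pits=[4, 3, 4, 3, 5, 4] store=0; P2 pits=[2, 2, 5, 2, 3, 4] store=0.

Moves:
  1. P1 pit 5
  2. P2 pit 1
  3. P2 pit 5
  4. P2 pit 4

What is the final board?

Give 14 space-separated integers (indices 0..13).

Answer: 6 5 5 3 5 0 1 3 0 7 3 0 1 2

Derivation:
Move 1: P1 pit5 -> P1=[4,3,4,3,5,0](1) P2=[3,3,6,2,3,4](0)
Move 2: P2 pit1 -> P1=[4,3,4,3,5,0](1) P2=[3,0,7,3,4,4](0)
Move 3: P2 pit5 -> P1=[5,4,5,3,5,0](1) P2=[3,0,7,3,4,0](1)
Move 4: P2 pit4 -> P1=[6,5,5,3,5,0](1) P2=[3,0,7,3,0,1](2)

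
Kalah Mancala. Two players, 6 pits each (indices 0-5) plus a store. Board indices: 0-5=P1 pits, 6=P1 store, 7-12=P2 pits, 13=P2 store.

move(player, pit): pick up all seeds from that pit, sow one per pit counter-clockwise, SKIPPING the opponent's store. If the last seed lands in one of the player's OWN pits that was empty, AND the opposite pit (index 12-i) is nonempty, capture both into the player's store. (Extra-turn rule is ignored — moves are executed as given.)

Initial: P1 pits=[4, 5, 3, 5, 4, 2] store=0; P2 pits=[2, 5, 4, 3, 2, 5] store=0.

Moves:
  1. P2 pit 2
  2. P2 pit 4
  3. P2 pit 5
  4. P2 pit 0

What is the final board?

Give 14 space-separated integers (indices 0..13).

Move 1: P2 pit2 -> P1=[4,5,3,5,4,2](0) P2=[2,5,0,4,3,6](1)
Move 2: P2 pit4 -> P1=[5,5,3,5,4,2](0) P2=[2,5,0,4,0,7](2)
Move 3: P2 pit5 -> P1=[6,6,4,6,5,3](0) P2=[2,5,0,4,0,0](3)
Move 4: P2 pit0 -> P1=[6,6,4,0,5,3](0) P2=[0,6,0,4,0,0](10)

Answer: 6 6 4 0 5 3 0 0 6 0 4 0 0 10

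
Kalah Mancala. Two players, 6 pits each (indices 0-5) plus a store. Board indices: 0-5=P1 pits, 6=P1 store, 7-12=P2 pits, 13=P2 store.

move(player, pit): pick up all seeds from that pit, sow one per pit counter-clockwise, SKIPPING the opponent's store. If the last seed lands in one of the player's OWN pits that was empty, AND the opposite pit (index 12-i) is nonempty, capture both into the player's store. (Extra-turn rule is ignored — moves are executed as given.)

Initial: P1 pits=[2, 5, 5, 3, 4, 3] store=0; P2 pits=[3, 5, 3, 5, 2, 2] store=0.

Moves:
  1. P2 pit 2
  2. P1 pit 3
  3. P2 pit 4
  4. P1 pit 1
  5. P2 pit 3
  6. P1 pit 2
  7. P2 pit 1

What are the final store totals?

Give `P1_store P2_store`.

Answer: 3 3

Derivation:
Move 1: P2 pit2 -> P1=[2,5,5,3,4,3](0) P2=[3,5,0,6,3,3](0)
Move 2: P1 pit3 -> P1=[2,5,5,0,5,4](1) P2=[3,5,0,6,3,3](0)
Move 3: P2 pit4 -> P1=[3,5,5,0,5,4](1) P2=[3,5,0,6,0,4](1)
Move 4: P1 pit1 -> P1=[3,0,6,1,6,5](2) P2=[3,5,0,6,0,4](1)
Move 5: P2 pit3 -> P1=[4,1,7,1,6,5](2) P2=[3,5,0,0,1,5](2)
Move 6: P1 pit2 -> P1=[4,1,0,2,7,6](3) P2=[4,6,1,0,1,5](2)
Move 7: P2 pit1 -> P1=[5,1,0,2,7,6](3) P2=[4,0,2,1,2,6](3)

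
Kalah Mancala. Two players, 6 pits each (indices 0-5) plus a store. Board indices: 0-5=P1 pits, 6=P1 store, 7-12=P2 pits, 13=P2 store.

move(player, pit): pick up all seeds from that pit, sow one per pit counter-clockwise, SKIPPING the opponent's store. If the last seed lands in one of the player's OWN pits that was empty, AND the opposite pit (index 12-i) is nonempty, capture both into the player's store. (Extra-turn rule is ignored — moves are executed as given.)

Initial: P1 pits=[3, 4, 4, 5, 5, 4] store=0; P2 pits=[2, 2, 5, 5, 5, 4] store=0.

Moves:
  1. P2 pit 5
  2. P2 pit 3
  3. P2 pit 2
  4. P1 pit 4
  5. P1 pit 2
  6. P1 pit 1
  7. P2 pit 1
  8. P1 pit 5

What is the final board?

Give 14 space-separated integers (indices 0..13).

Answer: 6 0 1 7 2 0 4 6 1 3 3 9 3 3

Derivation:
Move 1: P2 pit5 -> P1=[4,5,5,5,5,4](0) P2=[2,2,5,5,5,0](1)
Move 2: P2 pit3 -> P1=[5,6,5,5,5,4](0) P2=[2,2,5,0,6,1](2)
Move 3: P2 pit2 -> P1=[6,6,5,5,5,4](0) P2=[2,2,0,1,7,2](3)
Move 4: P1 pit4 -> P1=[6,6,5,5,0,5](1) P2=[3,3,1,1,7,2](3)
Move 5: P1 pit2 -> P1=[6,6,0,6,1,6](2) P2=[4,3,1,1,7,2](3)
Move 6: P1 pit1 -> P1=[6,0,1,7,2,7](3) P2=[5,3,1,1,7,2](3)
Move 7: P2 pit1 -> P1=[6,0,1,7,2,7](3) P2=[5,0,2,2,8,2](3)
Move 8: P1 pit5 -> P1=[6,0,1,7,2,0](4) P2=[6,1,3,3,9,3](3)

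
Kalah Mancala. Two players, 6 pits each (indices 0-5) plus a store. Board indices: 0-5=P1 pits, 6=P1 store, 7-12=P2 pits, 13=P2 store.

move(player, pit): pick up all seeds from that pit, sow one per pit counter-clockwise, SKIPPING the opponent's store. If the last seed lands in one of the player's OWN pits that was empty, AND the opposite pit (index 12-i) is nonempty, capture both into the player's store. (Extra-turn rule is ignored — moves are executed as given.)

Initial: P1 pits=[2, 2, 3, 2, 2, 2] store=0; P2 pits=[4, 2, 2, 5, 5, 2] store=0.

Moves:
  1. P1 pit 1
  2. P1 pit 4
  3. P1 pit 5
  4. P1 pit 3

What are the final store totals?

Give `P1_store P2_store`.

Move 1: P1 pit1 -> P1=[2,0,4,3,2,2](0) P2=[4,2,2,5,5,2](0)
Move 2: P1 pit4 -> P1=[2,0,4,3,0,3](1) P2=[4,2,2,5,5,2](0)
Move 3: P1 pit5 -> P1=[2,0,4,3,0,0](2) P2=[5,3,2,5,5,2](0)
Move 4: P1 pit3 -> P1=[2,0,4,0,1,1](3) P2=[5,3,2,5,5,2](0)

Answer: 3 0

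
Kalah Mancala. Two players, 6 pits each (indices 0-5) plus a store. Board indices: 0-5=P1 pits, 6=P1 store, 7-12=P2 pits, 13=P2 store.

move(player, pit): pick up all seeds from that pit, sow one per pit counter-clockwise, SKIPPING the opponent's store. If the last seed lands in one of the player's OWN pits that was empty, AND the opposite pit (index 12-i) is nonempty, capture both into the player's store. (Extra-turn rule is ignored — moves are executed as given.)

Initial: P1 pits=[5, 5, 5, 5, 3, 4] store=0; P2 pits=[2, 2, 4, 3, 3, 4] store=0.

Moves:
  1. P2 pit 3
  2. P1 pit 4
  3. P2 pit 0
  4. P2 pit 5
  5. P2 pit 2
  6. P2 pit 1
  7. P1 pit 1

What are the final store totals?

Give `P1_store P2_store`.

Answer: 2 9

Derivation:
Move 1: P2 pit3 -> P1=[5,5,5,5,3,4](0) P2=[2,2,4,0,4,5](1)
Move 2: P1 pit4 -> P1=[5,5,5,5,0,5](1) P2=[3,2,4,0,4,5](1)
Move 3: P2 pit0 -> P1=[5,5,0,5,0,5](1) P2=[0,3,5,0,4,5](7)
Move 4: P2 pit5 -> P1=[6,6,1,6,0,5](1) P2=[0,3,5,0,4,0](8)
Move 5: P2 pit2 -> P1=[7,6,1,6,0,5](1) P2=[0,3,0,1,5,1](9)
Move 6: P2 pit1 -> P1=[7,6,1,6,0,5](1) P2=[0,0,1,2,6,1](9)
Move 7: P1 pit1 -> P1=[7,0,2,7,1,6](2) P2=[1,0,1,2,6,1](9)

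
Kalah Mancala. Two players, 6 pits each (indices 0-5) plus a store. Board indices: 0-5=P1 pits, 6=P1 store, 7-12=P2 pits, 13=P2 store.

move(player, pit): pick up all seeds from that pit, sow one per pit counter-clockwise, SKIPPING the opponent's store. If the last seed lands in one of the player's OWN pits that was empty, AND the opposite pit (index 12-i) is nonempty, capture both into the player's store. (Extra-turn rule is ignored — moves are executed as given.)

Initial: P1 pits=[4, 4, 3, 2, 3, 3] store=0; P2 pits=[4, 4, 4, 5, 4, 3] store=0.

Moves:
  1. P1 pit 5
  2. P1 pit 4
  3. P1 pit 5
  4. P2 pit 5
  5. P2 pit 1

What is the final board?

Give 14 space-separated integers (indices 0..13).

Answer: 5 5 3 2 0 0 3 6 0 5 6 5 1 2

Derivation:
Move 1: P1 pit5 -> P1=[4,4,3,2,3,0](1) P2=[5,5,4,5,4,3](0)
Move 2: P1 pit4 -> P1=[4,4,3,2,0,1](2) P2=[6,5,4,5,4,3](0)
Move 3: P1 pit5 -> P1=[4,4,3,2,0,0](3) P2=[6,5,4,5,4,3](0)
Move 4: P2 pit5 -> P1=[5,5,3,2,0,0](3) P2=[6,5,4,5,4,0](1)
Move 5: P2 pit1 -> P1=[5,5,3,2,0,0](3) P2=[6,0,5,6,5,1](2)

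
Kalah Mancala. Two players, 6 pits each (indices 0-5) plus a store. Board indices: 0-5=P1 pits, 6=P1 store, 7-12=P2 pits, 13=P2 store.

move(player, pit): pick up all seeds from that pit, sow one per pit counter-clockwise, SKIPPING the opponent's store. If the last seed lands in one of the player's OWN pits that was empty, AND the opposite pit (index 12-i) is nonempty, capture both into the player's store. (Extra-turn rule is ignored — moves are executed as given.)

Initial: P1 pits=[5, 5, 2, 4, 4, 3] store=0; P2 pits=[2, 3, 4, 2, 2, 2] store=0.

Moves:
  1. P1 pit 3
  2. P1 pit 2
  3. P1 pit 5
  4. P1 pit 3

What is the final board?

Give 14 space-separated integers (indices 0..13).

Answer: 5 5 0 0 7 0 2 4 4 5 2 2 2 0

Derivation:
Move 1: P1 pit3 -> P1=[5,5,2,0,5,4](1) P2=[3,3,4,2,2,2](0)
Move 2: P1 pit2 -> P1=[5,5,0,1,6,4](1) P2=[3,3,4,2,2,2](0)
Move 3: P1 pit5 -> P1=[5,5,0,1,6,0](2) P2=[4,4,5,2,2,2](0)
Move 4: P1 pit3 -> P1=[5,5,0,0,7,0](2) P2=[4,4,5,2,2,2](0)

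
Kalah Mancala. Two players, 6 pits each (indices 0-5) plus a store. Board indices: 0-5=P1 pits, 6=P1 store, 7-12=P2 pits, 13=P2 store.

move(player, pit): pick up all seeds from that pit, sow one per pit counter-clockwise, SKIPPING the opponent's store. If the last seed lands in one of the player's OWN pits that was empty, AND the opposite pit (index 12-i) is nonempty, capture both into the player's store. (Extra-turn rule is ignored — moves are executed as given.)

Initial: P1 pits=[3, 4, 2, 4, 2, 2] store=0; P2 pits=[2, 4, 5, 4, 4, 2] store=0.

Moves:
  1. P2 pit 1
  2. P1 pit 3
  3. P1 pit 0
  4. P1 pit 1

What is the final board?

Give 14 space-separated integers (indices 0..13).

Answer: 0 0 4 1 4 4 9 3 0 0 5 5 3 0

Derivation:
Move 1: P2 pit1 -> P1=[3,4,2,4,2,2](0) P2=[2,0,6,5,5,3](0)
Move 2: P1 pit3 -> P1=[3,4,2,0,3,3](1) P2=[3,0,6,5,5,3](0)
Move 3: P1 pit0 -> P1=[0,5,3,0,3,3](8) P2=[3,0,0,5,5,3](0)
Move 4: P1 pit1 -> P1=[0,0,4,1,4,4](9) P2=[3,0,0,5,5,3](0)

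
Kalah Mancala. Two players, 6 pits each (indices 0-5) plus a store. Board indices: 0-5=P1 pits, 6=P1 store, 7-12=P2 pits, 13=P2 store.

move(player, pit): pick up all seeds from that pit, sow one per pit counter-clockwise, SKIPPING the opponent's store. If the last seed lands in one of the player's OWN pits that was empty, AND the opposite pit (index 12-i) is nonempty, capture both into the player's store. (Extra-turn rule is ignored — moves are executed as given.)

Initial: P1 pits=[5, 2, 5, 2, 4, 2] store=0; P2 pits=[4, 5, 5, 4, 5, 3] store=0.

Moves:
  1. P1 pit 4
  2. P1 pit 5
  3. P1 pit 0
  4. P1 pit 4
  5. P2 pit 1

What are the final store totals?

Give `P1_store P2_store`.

Answer: 9 1

Derivation:
Move 1: P1 pit4 -> P1=[5,2,5,2,0,3](1) P2=[5,6,5,4,5,3](0)
Move 2: P1 pit5 -> P1=[5,2,5,2,0,0](2) P2=[6,7,5,4,5,3](0)
Move 3: P1 pit0 -> P1=[0,3,6,3,1,0](9) P2=[0,7,5,4,5,3](0)
Move 4: P1 pit4 -> P1=[0,3,6,3,0,1](9) P2=[0,7,5,4,5,3](0)
Move 5: P2 pit1 -> P1=[1,4,6,3,0,1](9) P2=[0,0,6,5,6,4](1)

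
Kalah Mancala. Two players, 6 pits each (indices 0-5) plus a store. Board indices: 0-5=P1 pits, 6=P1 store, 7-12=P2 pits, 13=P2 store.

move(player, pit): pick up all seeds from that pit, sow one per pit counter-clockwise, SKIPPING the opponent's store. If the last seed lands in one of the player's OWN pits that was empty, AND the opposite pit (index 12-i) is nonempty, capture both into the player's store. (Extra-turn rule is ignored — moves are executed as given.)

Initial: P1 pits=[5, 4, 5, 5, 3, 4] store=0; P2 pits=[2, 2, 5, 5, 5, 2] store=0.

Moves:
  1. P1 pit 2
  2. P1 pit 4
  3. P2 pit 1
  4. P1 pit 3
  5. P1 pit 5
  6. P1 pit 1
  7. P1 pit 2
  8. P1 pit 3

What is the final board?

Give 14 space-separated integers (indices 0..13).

Answer: 5 0 0 0 3 1 11 0 2 8 7 7 3 0

Derivation:
Move 1: P1 pit2 -> P1=[5,4,0,6,4,5](1) P2=[3,2,5,5,5,2](0)
Move 2: P1 pit4 -> P1=[5,4,0,6,0,6](2) P2=[4,3,5,5,5,2](0)
Move 3: P2 pit1 -> P1=[5,4,0,6,0,6](2) P2=[4,0,6,6,6,2](0)
Move 4: P1 pit3 -> P1=[5,4,0,0,1,7](3) P2=[5,1,7,6,6,2](0)
Move 5: P1 pit5 -> P1=[5,4,0,0,1,0](4) P2=[6,2,8,7,7,3](0)
Move 6: P1 pit1 -> P1=[5,0,1,1,2,0](11) P2=[0,2,8,7,7,3](0)
Move 7: P1 pit2 -> P1=[5,0,0,2,2,0](11) P2=[0,2,8,7,7,3](0)
Move 8: P1 pit3 -> P1=[5,0,0,0,3,1](11) P2=[0,2,8,7,7,3](0)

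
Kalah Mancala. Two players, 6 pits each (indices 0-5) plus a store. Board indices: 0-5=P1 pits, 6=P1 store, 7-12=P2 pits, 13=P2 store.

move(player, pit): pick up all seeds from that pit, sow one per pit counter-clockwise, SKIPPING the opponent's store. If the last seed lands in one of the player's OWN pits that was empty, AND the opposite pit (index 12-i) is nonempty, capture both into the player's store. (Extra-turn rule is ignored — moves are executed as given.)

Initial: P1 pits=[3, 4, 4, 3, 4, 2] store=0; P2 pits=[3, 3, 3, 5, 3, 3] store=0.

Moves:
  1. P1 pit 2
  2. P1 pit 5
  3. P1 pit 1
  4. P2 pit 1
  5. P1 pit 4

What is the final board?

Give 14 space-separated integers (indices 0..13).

Answer: 3 0 1 5 0 1 8 1 1 5 7 4 4 0

Derivation:
Move 1: P1 pit2 -> P1=[3,4,0,4,5,3](1) P2=[3,3,3,5,3,3](0)
Move 2: P1 pit5 -> P1=[3,4,0,4,5,0](2) P2=[4,4,3,5,3,3](0)
Move 3: P1 pit1 -> P1=[3,0,1,5,6,0](7) P2=[0,4,3,5,3,3](0)
Move 4: P2 pit1 -> P1=[3,0,1,5,6,0](7) P2=[0,0,4,6,4,4](0)
Move 5: P1 pit4 -> P1=[3,0,1,5,0,1](8) P2=[1,1,5,7,4,4](0)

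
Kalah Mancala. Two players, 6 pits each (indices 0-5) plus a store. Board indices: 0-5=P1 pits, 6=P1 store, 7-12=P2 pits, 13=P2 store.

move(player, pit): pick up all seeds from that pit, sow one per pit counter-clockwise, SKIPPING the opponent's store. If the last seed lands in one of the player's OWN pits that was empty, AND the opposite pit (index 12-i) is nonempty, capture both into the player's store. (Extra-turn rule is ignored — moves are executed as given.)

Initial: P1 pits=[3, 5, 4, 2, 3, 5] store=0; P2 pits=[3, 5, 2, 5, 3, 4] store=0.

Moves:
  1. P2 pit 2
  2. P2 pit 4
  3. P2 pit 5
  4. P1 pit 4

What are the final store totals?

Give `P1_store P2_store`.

Answer: 1 2

Derivation:
Move 1: P2 pit2 -> P1=[3,5,4,2,3,5](0) P2=[3,5,0,6,4,4](0)
Move 2: P2 pit4 -> P1=[4,6,4,2,3,5](0) P2=[3,5,0,6,0,5](1)
Move 3: P2 pit5 -> P1=[5,7,5,3,3,5](0) P2=[3,5,0,6,0,0](2)
Move 4: P1 pit4 -> P1=[5,7,5,3,0,6](1) P2=[4,5,0,6,0,0](2)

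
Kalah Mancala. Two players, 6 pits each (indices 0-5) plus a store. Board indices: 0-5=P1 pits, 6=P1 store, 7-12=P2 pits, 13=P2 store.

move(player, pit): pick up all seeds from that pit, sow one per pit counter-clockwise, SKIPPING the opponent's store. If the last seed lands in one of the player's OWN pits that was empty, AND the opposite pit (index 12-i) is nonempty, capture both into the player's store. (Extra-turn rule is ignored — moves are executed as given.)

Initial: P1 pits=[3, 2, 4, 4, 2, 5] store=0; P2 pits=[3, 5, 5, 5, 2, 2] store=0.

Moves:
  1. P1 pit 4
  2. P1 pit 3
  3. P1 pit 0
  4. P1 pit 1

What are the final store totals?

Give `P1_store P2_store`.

Move 1: P1 pit4 -> P1=[3,2,4,4,0,6](1) P2=[3,5,5,5,2,2](0)
Move 2: P1 pit3 -> P1=[3,2,4,0,1,7](2) P2=[4,5,5,5,2,2](0)
Move 3: P1 pit0 -> P1=[0,3,5,0,1,7](8) P2=[4,5,0,5,2,2](0)
Move 4: P1 pit1 -> P1=[0,0,6,1,2,7](8) P2=[4,5,0,5,2,2](0)

Answer: 8 0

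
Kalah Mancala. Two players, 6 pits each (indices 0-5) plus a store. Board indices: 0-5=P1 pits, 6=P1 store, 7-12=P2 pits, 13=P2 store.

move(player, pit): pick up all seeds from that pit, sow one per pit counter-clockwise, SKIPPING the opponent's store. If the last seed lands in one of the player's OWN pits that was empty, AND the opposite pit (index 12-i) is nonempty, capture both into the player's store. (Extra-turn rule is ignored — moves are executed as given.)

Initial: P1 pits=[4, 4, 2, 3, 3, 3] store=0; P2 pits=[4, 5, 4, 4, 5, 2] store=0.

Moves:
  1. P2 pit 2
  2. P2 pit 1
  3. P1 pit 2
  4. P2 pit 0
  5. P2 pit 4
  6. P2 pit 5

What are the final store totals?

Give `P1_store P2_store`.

Answer: 0 4

Derivation:
Move 1: P2 pit2 -> P1=[4,4,2,3,3,3](0) P2=[4,5,0,5,6,3](1)
Move 2: P2 pit1 -> P1=[4,4,2,3,3,3](0) P2=[4,0,1,6,7,4](2)
Move 3: P1 pit2 -> P1=[4,4,0,4,4,3](0) P2=[4,0,1,6,7,4](2)
Move 4: P2 pit0 -> P1=[4,4,0,4,4,3](0) P2=[0,1,2,7,8,4](2)
Move 5: P2 pit4 -> P1=[5,5,1,5,5,4](0) P2=[0,1,2,7,0,5](3)
Move 6: P2 pit5 -> P1=[6,6,2,6,5,4](0) P2=[0,1,2,7,0,0](4)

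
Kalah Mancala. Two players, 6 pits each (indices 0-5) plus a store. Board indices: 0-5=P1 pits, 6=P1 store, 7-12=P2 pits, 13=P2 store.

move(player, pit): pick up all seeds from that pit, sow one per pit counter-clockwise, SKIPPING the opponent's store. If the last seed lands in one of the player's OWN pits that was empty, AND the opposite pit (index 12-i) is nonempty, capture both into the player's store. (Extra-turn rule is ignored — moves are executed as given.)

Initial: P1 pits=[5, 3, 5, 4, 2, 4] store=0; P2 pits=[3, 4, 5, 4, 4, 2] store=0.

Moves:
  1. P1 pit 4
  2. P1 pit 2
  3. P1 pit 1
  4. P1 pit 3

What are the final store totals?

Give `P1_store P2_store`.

Answer: 3 0

Derivation:
Move 1: P1 pit4 -> P1=[5,3,5,4,0,5](1) P2=[3,4,5,4,4,2](0)
Move 2: P1 pit2 -> P1=[5,3,0,5,1,6](2) P2=[4,4,5,4,4,2](0)
Move 3: P1 pit1 -> P1=[5,0,1,6,2,6](2) P2=[4,4,5,4,4,2](0)
Move 4: P1 pit3 -> P1=[5,0,1,0,3,7](3) P2=[5,5,6,4,4,2](0)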